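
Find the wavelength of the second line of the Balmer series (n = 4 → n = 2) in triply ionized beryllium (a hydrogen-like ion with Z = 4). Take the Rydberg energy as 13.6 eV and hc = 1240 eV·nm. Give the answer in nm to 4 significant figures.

30.39 nm

The Balmer series terminates on n_f = 2; the second line has n_i = 2+2 = 4.
ΔE = 217.6 × (1/2² − 1/4²) = 40.80 eV.
λ = 1240 / 40.80 = 30.39 nm.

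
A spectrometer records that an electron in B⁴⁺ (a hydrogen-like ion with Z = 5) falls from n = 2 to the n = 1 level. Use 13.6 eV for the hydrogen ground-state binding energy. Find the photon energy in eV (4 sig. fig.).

255.0 eV

The Bohr energies scale as Z², so for Z = 5: E_n = −340.0/n² eV.
E_2 = −340.0/4 = −85.00 eV and E_1 = −340.0/1 = −340.0 eV.
The photon energy is |E_2 − E_1| = 255.0 eV.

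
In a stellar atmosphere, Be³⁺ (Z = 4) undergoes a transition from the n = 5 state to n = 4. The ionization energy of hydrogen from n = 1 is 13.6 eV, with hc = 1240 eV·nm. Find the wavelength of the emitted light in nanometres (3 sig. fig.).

For Z = 4 the level energies scale as Z², so the effective Rydberg energy is 13.6 × 16 = 217.6 eV.
ΔE = 217.6 × (1/4² − 1/5²) = 217.6 × 0.02250 = 4.896 eV.
λ = hc/ΔE = 1240 / 4.896 = 253 nm.

253 nm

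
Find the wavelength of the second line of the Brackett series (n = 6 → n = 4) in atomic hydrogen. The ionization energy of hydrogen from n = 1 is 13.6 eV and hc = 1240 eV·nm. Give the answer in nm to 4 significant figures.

The Brackett series terminates on n_f = 4; the second line has n_i = 4+2 = 6.
ΔE = 13.60 × (1/4² − 1/6²) = 0.4722 eV.
λ = 1240 / 0.4722 = 2626 nm.

2626 nm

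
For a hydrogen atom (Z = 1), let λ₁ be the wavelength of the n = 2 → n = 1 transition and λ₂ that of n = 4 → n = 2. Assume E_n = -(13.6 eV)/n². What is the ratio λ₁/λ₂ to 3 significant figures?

λ ∝ 1/ΔE ∝ 1/(1/n_f² − 1/n_i²), and the Z² and hc factors cancel in the ratio.
λ₁/λ₂ = (1/2² − 1/4²)/(1/1² − 1/2²) = 0.1875/0.7500 = 0.250.

0.250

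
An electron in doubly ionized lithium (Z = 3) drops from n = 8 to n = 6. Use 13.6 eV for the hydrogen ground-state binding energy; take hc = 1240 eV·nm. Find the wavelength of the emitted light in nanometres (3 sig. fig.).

834 nm

For Z = 3 the level energies scale as Z², so the effective Rydberg energy is 13.6 × 9 = 122.4 eV.
ΔE = 122.4 × (1/6² − 1/8²) = 122.4 × 0.01215 = 1.488 eV.
λ = hc/ΔE = 1240 / 1.488 = 834 nm.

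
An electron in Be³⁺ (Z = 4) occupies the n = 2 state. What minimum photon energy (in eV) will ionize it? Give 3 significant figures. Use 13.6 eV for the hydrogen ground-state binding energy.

E_n = −13.6 Z²/n² = −217.6/n² eV for Z = 4.
E_2 = −217.6/4 = −54.4 eV, so ionization (to E = 0) requires 54.4 eV.

54.4 eV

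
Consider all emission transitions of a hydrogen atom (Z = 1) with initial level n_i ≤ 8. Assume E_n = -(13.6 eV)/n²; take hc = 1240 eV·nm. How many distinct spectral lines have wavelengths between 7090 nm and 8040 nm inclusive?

Enumerate all n_i → n_f pairs with 1 ≤ n_f < n_i ≤ 8 and compute λ = 1240 / [13.6·1·(1/n_f² − 1/n_i²)].
Lines falling in [7090, 8040] nm: 6→5 (7460 nm), 8→6 (7503 nm).

2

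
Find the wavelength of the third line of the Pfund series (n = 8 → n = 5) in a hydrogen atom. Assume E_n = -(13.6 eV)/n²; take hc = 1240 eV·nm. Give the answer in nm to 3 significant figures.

The Pfund series terminates on n_f = 5; the third line has n_i = 5+3 = 8.
ΔE = 13.60 × (1/5² − 1/8²) = 0.3315 eV.
λ = 1240 / 0.3315 = 3740 nm.

3740 nm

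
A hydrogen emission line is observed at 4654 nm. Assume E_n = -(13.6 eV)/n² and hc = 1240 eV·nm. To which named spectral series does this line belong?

Pfund

ΔE = 1240/4654 = 0.2664 eV.
This matches 13.6 × (1/5² − 1/7²), so n_f = 5: the Pfund series.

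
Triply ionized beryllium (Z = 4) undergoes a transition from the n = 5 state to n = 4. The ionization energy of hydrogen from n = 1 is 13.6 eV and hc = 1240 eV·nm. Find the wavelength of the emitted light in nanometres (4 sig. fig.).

For Z = 4 the level energies scale as Z², so the effective Rydberg energy is 13.6 × 16 = 217.6 eV.
ΔE = 217.6 × (1/4² − 1/5²) = 217.6 × 0.02250 = 4.896 eV.
λ = hc/ΔE = 1240 / 4.896 = 253.3 nm.

253.3 nm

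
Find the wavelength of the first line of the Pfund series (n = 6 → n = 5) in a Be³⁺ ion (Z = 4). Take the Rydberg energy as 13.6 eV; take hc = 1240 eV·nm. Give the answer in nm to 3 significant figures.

The Pfund series terminates on n_f = 5; the first line has n_i = 5+1 = 6.
ΔE = 217.6 × (1/5² − 1/6²) = 2.660 eV.
λ = 1240 / 2.660 = 466 nm.

466 nm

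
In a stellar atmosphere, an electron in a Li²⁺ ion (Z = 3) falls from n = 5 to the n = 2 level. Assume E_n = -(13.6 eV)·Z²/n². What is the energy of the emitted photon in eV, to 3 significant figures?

25.7 eV

The Bohr energies scale as Z², so for Z = 3: E_n = −122.4/n² eV.
E_5 = −122.4/25 = −4.896 eV and E_2 = −122.4/4 = −30.60 eV.
The photon energy is |E_5 − E_2| = 25.7 eV.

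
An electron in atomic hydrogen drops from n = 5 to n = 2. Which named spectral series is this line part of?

The series is set by the lower level: n_f = 2 is the Balmer series.

Balmer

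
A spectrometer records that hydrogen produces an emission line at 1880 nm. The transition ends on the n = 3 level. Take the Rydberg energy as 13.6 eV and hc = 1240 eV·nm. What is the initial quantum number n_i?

The photon energy is ΔE = hc/λ = 1240 / 1880 = 0.6596 eV.
With Z = 1, ΔE = 13.60 × (1/n_f² − 1/n_i²), so 1/n_f² − 1/n_i² = 0.04850.
With n_f = 3: 1/n_i² = 1/9 − 0.04850 = 0.06261, so n_i ≈ 4.00.

n_i = 4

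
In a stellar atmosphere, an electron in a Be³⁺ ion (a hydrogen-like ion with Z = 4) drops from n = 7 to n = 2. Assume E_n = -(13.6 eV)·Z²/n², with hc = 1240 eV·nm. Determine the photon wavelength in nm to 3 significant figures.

24.8 nm

For Z = 4 the level energies scale as Z², so the effective Rydberg energy is 13.6 × 16 = 217.6 eV.
ΔE = 217.6 × (1/2² − 1/7²) = 217.6 × 0.2296 = 49.96 eV.
λ = hc/ΔE = 1240 / 49.96 = 24.8 nm.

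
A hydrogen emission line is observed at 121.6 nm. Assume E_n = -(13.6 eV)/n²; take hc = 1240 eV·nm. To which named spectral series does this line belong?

Lyman

ΔE = 1240/121.6 = 10.20 eV.
This matches 13.6 × (1/1² − 1/2²), so n_f = 1: the Lyman series.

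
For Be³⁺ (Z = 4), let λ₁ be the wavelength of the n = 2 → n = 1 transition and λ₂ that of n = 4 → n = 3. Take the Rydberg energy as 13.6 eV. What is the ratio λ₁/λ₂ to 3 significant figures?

λ ∝ 1/ΔE ∝ 1/(1/n_f² − 1/n_i²), and the Z² and hc factors cancel in the ratio.
λ₁/λ₂ = (1/3² − 1/4²)/(1/1² − 1/2²) = 0.04861/0.7500 = 0.0648.

0.0648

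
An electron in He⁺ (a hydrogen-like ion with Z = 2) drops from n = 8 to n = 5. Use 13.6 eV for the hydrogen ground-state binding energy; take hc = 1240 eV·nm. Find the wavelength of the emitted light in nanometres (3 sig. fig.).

935 nm

For Z = 2 the level energies scale as Z², so the effective Rydberg energy is 13.6 × 4 = 54.40 eV.
ΔE = 54.40 × (1/5² − 1/8²) = 54.40 × 0.02438 = 1.326 eV.
λ = hc/ΔE = 1240 / 1.326 = 935 nm.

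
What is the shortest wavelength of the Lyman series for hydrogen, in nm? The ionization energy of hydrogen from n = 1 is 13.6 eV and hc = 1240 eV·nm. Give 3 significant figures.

91.2 nm

The Lyman series has lower level n_f = 1; the series limit corresponds to n_i → ∞.
ΔE_max = 13.6 × 1 / 1² = 13.60 eV.
λ_min = 1240 / 13.60 = 91.2 nm.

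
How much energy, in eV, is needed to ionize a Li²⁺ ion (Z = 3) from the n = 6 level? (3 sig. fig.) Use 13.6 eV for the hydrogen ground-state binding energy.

3.40 eV

E_n = −13.6 Z²/n² = −122.4/n² eV for Z = 3.
E_6 = −122.4/36 = −3.40 eV, so ionization (to E = 0) requires 3.40 eV.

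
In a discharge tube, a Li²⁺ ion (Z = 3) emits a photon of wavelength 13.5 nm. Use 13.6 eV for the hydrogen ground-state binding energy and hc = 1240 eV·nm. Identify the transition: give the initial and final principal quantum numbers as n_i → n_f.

n_i = 2, n_f = 1

The photon energy is ΔE = hc/λ = 1240 / 13.5 = 91.85 eV.
With Z = 3, ΔE = 122.4 × (1/n_f² − 1/n_i²), so 1/n_f² − 1/n_i² = 0.7504.
Trying n_f = 1 gives 1/n_i² = 0.2496, i.e. n_i ≈ 2; this pair matches.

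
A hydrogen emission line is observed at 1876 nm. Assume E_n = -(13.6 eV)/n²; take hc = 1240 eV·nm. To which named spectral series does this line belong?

Paschen

ΔE = 1240/1876 = 0.6610 eV.
This matches 13.6 × (1/3² − 1/4²), so n_f = 3: the Paschen series.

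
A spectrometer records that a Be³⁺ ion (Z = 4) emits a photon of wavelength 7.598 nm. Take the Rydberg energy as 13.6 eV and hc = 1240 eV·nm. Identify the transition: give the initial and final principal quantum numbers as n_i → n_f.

n_i = 2, n_f = 1

The photon energy is ΔE = hc/λ = 1240 / 7.598 = 163.2 eV.
With Z = 4, ΔE = 217.6 × (1/n_f² − 1/n_i²), so 1/n_f² − 1/n_i² = 0.7500.
Trying n_f = 1 gives 1/n_i² = 0.2500, i.e. n_i ≈ 2; this pair matches.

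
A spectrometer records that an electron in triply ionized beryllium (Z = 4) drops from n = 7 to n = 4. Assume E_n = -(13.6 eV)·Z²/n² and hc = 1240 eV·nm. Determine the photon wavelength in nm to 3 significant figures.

For Z = 4 the level energies scale as Z², so the effective Rydberg energy is 13.6 × 16 = 217.6 eV.
ΔE = 217.6 × (1/4² − 1/7²) = 217.6 × 0.04209 = 9.159 eV.
λ = hc/ΔE = 1240 / 9.159 = 135 nm.

135 nm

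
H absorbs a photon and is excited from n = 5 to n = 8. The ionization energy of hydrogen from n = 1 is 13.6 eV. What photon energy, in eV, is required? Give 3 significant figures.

E_8 = −13.60/64 = −0.2125 eV and E_5 = −13.60/25 = −0.5440 eV.
The photon energy is |E_8 − E_5| = 0.332 eV.

0.332 eV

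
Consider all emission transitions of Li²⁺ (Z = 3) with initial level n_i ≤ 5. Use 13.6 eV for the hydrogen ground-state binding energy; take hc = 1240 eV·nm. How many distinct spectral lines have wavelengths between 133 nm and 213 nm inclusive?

2

Enumerate all n_i → n_f pairs with 1 ≤ n_f < n_i ≤ 5 and compute λ = 1240 / [13.6·9·(1/n_f² − 1/n_i²)].
Lines falling in [133, 213] nm: 5→3 (142.5 nm), 4→3 (208.4 nm).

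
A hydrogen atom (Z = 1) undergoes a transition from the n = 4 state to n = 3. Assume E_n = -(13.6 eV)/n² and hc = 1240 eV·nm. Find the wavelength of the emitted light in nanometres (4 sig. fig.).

1876 nm

ΔE = 13.60 × (1/3² − 1/4²) = 13.60 × 0.04861 = 0.6611 eV.
λ = hc/ΔE = 1240 / 0.6611 = 1876 nm.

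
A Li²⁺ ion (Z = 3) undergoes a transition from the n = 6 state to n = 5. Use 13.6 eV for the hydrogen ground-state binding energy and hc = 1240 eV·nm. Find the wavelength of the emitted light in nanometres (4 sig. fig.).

828.9 nm

For Z = 3 the level energies scale as Z², so the effective Rydberg energy is 13.6 × 9 = 122.4 eV.
ΔE = 122.4 × (1/5² − 1/6²) = 122.4 × 0.01222 = 1.496 eV.
λ = hc/ΔE = 1240 / 1.496 = 828.9 nm.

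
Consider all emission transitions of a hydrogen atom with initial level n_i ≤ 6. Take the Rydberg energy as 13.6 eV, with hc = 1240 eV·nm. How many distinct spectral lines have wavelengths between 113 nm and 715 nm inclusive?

Enumerate all n_i → n_f pairs with 1 ≤ n_f < n_i ≤ 6 and compute λ = 1240 / [13.6·1·(1/n_f² − 1/n_i²)].
Lines falling in [113, 715] nm: 2→1 (121.6 nm), 6→2 (410.3 nm), 5→2 (434.2 nm), 4→2 (486.3 nm), 3→2 (656.5 nm).

5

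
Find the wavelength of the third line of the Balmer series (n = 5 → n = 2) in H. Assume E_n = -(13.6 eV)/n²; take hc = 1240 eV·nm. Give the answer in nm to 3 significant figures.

434 nm

The Balmer series terminates on n_f = 2; the third line has n_i = 2+3 = 5.
ΔE = 13.60 × (1/2² − 1/5²) = 2.856 eV.
λ = 1240 / 2.856 = 434 nm.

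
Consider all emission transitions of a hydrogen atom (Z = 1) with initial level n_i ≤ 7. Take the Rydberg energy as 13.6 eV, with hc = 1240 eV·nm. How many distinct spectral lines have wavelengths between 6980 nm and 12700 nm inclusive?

Enumerate all n_i → n_f pairs with 1 ≤ n_f < n_i ≤ 7 and compute λ = 1240 / [13.6·1·(1/n_f² − 1/n_i²)].
Lines falling in [6980, 12700] nm: 6→5 (7460 nm), 7→6 (12370 nm).

2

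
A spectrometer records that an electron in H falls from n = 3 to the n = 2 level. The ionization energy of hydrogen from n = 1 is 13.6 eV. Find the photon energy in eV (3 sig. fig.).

E_3 = −13.60/9 = −1.511 eV and E_2 = −13.60/4 = −3.400 eV.
The photon energy is |E_3 − E_2| = 1.89 eV.

1.89 eV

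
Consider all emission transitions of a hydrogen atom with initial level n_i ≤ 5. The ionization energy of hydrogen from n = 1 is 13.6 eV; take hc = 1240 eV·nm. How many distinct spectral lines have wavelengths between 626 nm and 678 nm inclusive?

1

Enumerate all n_i → n_f pairs with 1 ≤ n_f < n_i ≤ 5 and compute λ = 1240 / [13.6·1·(1/n_f² − 1/n_i²)].
Lines falling in [626, 678] nm: 3→2 (656.5 nm).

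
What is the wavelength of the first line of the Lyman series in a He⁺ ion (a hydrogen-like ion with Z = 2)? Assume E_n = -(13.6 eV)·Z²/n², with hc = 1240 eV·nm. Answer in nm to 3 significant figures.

The Lyman series terminates on n_f = 1; the first line has n_i = 1+1 = 2.
ΔE = 54.40 × (1/1² − 1/2²) = 40.80 eV.
λ = 1240 / 40.80 = 30.4 nm.

30.4 nm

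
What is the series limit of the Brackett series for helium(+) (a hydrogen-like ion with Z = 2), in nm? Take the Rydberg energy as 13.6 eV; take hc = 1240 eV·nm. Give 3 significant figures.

The Brackett series has lower level n_f = 4; the series limit corresponds to n_i → ∞.
ΔE_max = 13.6 × 4 / 4² = 3.400 eV.
λ_min = 1240 / 3.400 = 365 nm.

365 nm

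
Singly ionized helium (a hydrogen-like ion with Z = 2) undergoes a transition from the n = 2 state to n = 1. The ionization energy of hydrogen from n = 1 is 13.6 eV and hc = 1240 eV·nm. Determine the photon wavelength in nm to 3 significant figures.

For Z = 2 the level energies scale as Z², so the effective Rydberg energy is 13.6 × 4 = 54.40 eV.
ΔE = 54.40 × (1/1² − 1/2²) = 54.40 × 0.7500 = 40.80 eV.
λ = hc/ΔE = 1240 / 40.80 = 30.4 nm.

30.4 nm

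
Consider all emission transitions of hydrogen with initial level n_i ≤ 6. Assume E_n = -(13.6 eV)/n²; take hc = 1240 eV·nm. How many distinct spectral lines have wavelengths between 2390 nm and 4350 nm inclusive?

Enumerate all n_i → n_f pairs with 1 ≤ n_f < n_i ≤ 6 and compute λ = 1240 / [13.6·1·(1/n_f² − 1/n_i²)].
Lines falling in [2390, 4350] nm: 6→4 (2626 nm), 5→4 (4052 nm).

2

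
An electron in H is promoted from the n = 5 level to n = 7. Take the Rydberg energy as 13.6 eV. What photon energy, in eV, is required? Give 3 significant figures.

E_7 = −13.60/49 = −0.2776 eV and E_5 = −13.60/25 = −0.5440 eV.
The photon energy is |E_7 − E_5| = 0.266 eV.

0.266 eV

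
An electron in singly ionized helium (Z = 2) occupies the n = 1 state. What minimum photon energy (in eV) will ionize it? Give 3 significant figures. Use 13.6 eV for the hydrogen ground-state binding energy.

54.4 eV

E_n = −13.6 Z²/n² = −54.40/n² eV for Z = 2.
E_1 = −54.40/1 = −54.4 eV, so ionization (to E = 0) requires 54.4 eV.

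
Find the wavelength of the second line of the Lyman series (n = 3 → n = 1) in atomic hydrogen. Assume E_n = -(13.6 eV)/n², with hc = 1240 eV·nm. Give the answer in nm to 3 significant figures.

103 nm

The Lyman series terminates on n_f = 1; the second line has n_i = 1+2 = 3.
ΔE = 13.60 × (1/1² − 1/3²) = 12.09 eV.
λ = 1240 / 12.09 = 103 nm.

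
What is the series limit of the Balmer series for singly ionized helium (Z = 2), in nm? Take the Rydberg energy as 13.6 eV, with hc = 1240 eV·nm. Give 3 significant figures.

The Balmer series has lower level n_f = 2; the series limit corresponds to n_i → ∞.
ΔE_max = 13.6 × 4 / 2² = 13.60 eV.
λ_min = 1240 / 13.60 = 91.2 nm.

91.2 nm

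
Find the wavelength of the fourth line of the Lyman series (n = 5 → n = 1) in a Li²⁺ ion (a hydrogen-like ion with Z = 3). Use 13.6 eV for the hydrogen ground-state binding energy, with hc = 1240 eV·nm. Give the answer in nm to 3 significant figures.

10.6 nm

The Lyman series terminates on n_f = 1; the fourth line has n_i = 1+4 = 5.
ΔE = 122.4 × (1/1² − 1/5²) = 117.5 eV.
λ = 1240 / 117.5 = 10.6 nm.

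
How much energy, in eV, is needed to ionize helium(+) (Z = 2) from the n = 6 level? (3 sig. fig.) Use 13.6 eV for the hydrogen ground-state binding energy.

E_n = −13.6 Z²/n² = −54.40/n² eV for Z = 2.
E_6 = −54.40/36 = −1.51 eV, so ionization (to E = 0) requires 1.51 eV.

1.51 eV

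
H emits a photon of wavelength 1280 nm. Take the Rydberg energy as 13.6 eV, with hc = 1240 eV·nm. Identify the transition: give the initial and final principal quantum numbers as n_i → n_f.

n_i = 5, n_f = 3

The photon energy is ΔE = hc/λ = 1240 / 1280 = 0.9688 eV.
With Z = 1, ΔE = 13.60 × (1/n_f² − 1/n_i²), so 1/n_f² − 1/n_i² = 0.07123.
Trying n_f = 3 gives 1/n_i² = 0.03988, i.e. n_i ≈ 5; this pair matches.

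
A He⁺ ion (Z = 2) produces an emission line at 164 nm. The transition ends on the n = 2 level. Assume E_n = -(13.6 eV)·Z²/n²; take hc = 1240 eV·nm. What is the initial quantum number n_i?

The photon energy is ΔE = hc/λ = 1240 / 164 = 7.561 eV.
With Z = 2, ΔE = 54.40 × (1/n_f² − 1/n_i²), so 1/n_f² − 1/n_i² = 0.1390.
With n_f = 2: 1/n_i² = 1/4 − 0.1390 = 0.1110, so n_i ≈ 3.00.

n_i = 3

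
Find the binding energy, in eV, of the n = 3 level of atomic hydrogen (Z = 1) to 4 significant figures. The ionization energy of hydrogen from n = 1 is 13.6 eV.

E_3 = −13.60/9 = −1.511 eV, so ionization (to E = 0) requires 1.511 eV.

1.511 eV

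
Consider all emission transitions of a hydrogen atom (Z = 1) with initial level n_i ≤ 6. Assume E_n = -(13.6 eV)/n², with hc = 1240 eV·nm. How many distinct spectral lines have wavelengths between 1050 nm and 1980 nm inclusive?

3

Enumerate all n_i → n_f pairs with 1 ≤ n_f < n_i ≤ 6 and compute λ = 1240 / [13.6·1·(1/n_f² − 1/n_i²)].
Lines falling in [1050, 1980] nm: 6→3 (1094 nm), 5→3 (1282 nm), 4→3 (1876 nm).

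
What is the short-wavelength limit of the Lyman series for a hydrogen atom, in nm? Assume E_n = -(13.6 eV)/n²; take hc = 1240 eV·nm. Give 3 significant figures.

91.2 nm

The Lyman series has lower level n_f = 1; the series limit corresponds to n_i → ∞.
ΔE_max = 13.6 × 1 / 1² = 13.60 eV.
λ_min = 1240 / 13.60 = 91.2 nm.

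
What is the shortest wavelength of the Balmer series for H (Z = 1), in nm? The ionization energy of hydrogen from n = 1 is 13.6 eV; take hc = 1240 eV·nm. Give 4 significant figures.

364.7 nm

The Balmer series has lower level n_f = 2; the series limit corresponds to n_i → ∞.
ΔE_max = 13.6 × 1 / 2² = 3.400 eV.
λ_min = 1240 / 3.400 = 364.7 nm.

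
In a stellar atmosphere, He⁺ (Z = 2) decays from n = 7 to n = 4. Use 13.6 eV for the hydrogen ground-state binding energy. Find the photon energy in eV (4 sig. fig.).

The Bohr energies scale as Z², so for Z = 2: E_n = −54.40/n² eV.
E_7 = −54.40/49 = −1.110 eV and E_4 = −54.40/16 = −3.400 eV.
The photon energy is |E_7 − E_4| = 2.290 eV.

2.290 eV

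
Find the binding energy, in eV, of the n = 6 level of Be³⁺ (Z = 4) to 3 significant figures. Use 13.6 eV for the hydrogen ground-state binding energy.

6.04 eV

E_n = −13.6 Z²/n² = −217.6/n² eV for Z = 4.
E_6 = −217.6/36 = −6.04 eV, so ionization (to E = 0) requires 6.04 eV.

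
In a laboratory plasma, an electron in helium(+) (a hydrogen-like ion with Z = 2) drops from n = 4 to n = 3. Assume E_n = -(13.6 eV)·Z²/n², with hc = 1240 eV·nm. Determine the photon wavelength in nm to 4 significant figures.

For Z = 2 the level energies scale as Z², so the effective Rydberg energy is 13.6 × 4 = 54.40 eV.
ΔE = 54.40 × (1/3² − 1/4²) = 54.40 × 0.04861 = 2.644 eV.
λ = hc/ΔE = 1240 / 2.644 = 468.9 nm.

468.9 nm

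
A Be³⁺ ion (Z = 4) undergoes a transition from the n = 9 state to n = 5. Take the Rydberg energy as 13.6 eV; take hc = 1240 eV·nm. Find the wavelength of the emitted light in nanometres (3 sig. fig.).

206 nm

For Z = 4 the level energies scale as Z², so the effective Rydberg energy is 13.6 × 16 = 217.6 eV.
ΔE = 217.6 × (1/5² − 1/9²) = 217.6 × 0.02765 = 6.018 eV.
λ = hc/ΔE = 1240 / 6.018 = 206 nm.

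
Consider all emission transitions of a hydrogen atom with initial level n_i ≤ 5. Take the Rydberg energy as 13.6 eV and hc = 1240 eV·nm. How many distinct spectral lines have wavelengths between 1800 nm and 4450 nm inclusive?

2

Enumerate all n_i → n_f pairs with 1 ≤ n_f < n_i ≤ 5 and compute λ = 1240 / [13.6·1·(1/n_f² − 1/n_i²)].
Lines falling in [1800, 4450] nm: 4→3 (1876 nm), 5→4 (4052 nm).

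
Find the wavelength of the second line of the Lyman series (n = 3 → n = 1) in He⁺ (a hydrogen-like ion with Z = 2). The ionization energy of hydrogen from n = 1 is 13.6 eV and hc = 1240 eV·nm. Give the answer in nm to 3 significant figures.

25.6 nm

The Lyman series terminates on n_f = 1; the second line has n_i = 1+2 = 3.
ΔE = 54.40 × (1/1² − 1/3²) = 48.36 eV.
λ = 1240 / 48.36 = 25.6 nm.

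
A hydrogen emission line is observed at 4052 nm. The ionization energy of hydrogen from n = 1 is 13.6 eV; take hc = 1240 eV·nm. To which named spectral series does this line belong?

ΔE = 1240/4052 = 0.3060 eV.
This matches 13.6 × (1/4² − 1/5²), so n_f = 4: the Brackett series.

Brackett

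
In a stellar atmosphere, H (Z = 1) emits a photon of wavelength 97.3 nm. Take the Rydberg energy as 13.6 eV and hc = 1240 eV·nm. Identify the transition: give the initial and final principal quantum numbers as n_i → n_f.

The photon energy is ΔE = hc/λ = 1240 / 97.3 = 12.74 eV.
With Z = 1, ΔE = 13.60 × (1/n_f² − 1/n_i²), so 1/n_f² − 1/n_i² = 0.9371.
Trying n_f = 1 gives 1/n_i² = 0.06293, i.e. n_i ≈ 4; this pair matches.

n_i = 4, n_f = 1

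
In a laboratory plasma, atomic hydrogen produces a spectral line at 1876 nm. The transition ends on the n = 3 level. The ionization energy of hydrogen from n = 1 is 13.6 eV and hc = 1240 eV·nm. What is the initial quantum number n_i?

The photon energy is ΔE = hc/λ = 1240 / 1876 = 0.6610 eV.
With Z = 1, ΔE = 13.60 × (1/n_f² − 1/n_i²), so 1/n_f² − 1/n_i² = 0.04860.
With n_f = 3: 1/n_i² = 1/9 − 0.04860 = 0.06251, so n_i ≈ 4.00.

n_i = 4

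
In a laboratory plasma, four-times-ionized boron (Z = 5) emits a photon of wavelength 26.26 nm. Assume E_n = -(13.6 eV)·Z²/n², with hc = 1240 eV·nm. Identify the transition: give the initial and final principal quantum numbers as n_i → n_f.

n_i = 3, n_f = 2

The photon energy is ΔE = hc/λ = 1240 / 26.26 = 47.22 eV.
With Z = 5, ΔE = 340.0 × (1/n_f² − 1/n_i²), so 1/n_f² − 1/n_i² = 0.1389.
Trying n_f = 2 gives 1/n_i² = 0.1111, i.e. n_i ≈ 3; this pair matches.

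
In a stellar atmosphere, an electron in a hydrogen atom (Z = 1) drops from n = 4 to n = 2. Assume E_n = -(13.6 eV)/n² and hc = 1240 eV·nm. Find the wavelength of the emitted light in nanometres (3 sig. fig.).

ΔE = 13.60 × (1/2² − 1/4²) = 13.60 × 0.1875 = 2.550 eV.
λ = hc/ΔE = 1240 / 2.550 = 486 nm.

486 nm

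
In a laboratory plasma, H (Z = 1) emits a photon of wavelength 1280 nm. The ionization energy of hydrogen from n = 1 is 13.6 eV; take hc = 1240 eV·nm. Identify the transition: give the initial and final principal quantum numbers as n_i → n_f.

n_i = 5, n_f = 3

The photon energy is ΔE = hc/λ = 1240 / 1280 = 0.9688 eV.
With Z = 1, ΔE = 13.60 × (1/n_f² − 1/n_i²), so 1/n_f² − 1/n_i² = 0.07123.
Trying n_f = 3 gives 1/n_i² = 0.03988, i.e. n_i ≈ 5; this pair matches.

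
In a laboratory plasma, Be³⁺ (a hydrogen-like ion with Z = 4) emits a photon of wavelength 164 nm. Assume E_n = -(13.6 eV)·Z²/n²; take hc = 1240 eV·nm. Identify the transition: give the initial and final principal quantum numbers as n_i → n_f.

The photon energy is ΔE = hc/λ = 1240 / 164 = 7.561 eV.
With Z = 4, ΔE = 217.6 × (1/n_f² − 1/n_i²), so 1/n_f² − 1/n_i² = 0.03475.
Trying n_f = 4 gives 1/n_i² = 0.02775, i.e. n_i ≈ 6; this pair matches.

n_i = 6, n_f = 4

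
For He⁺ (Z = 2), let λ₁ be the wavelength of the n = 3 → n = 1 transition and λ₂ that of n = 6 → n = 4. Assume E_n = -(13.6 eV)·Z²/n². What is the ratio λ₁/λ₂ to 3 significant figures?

λ ∝ 1/ΔE ∝ 1/(1/n_f² − 1/n_i²), and the Z² and hc factors cancel in the ratio.
λ₁/λ₂ = (1/4² − 1/6²)/(1/1² − 1/3²) = 0.03472/0.8889 = 0.0391.

0.0391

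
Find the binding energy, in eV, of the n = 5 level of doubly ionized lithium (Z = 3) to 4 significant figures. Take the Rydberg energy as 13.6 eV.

E_n = −13.6 Z²/n² = −122.4/n² eV for Z = 3.
E_5 = −122.4/25 = −4.896 eV, so ionization (to E = 0) requires 4.896 eV.

4.896 eV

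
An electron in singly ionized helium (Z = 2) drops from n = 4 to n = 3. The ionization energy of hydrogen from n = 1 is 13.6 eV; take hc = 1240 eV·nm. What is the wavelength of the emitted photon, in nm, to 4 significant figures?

For Z = 2 the level energies scale as Z², so the effective Rydberg energy is 13.6 × 4 = 54.40 eV.
ΔE = 54.40 × (1/3² − 1/4²) = 54.40 × 0.04861 = 2.644 eV.
λ = hc/ΔE = 1240 / 2.644 = 468.9 nm.

468.9 nm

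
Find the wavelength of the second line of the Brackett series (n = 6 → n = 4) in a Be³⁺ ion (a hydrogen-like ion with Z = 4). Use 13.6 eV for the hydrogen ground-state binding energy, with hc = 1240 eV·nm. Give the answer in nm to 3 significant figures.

The Brackett series terminates on n_f = 4; the second line has n_i = 4+2 = 6.
ΔE = 217.6 × (1/4² − 1/6²) = 7.556 eV.
λ = 1240 / 7.556 = 164 nm.

164 nm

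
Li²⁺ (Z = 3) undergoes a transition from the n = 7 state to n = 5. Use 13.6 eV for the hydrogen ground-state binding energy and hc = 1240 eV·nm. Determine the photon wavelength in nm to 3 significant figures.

For Z = 3 the level energies scale as Z², so the effective Rydberg energy is 13.6 × 9 = 122.4 eV.
ΔE = 122.4 × (1/5² − 1/7²) = 122.4 × 0.01959 = 2.398 eV.
λ = hc/ΔE = 1240 / 2.398 = 517 nm.

517 nm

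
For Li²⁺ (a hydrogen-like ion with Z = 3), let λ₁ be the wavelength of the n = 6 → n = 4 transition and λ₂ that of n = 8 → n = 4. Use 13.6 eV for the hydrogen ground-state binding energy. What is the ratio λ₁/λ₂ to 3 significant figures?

1.35

λ ∝ 1/ΔE ∝ 1/(1/n_f² − 1/n_i²), and the Z² and hc factors cancel in the ratio.
λ₁/λ₂ = (1/4² − 1/8²)/(1/4² − 1/6²) = 0.04688/0.03472 = 1.35.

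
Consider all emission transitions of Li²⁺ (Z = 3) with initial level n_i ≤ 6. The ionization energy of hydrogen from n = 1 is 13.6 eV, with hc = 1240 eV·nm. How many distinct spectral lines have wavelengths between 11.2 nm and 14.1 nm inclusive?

2

Enumerate all n_i → n_f pairs with 1 ≤ n_f < n_i ≤ 6 and compute λ = 1240 / [13.6·9·(1/n_f² − 1/n_i²)].
Lines falling in [11.2, 14.1] nm: 3→1 (11.40 nm), 2→1 (13.51 nm).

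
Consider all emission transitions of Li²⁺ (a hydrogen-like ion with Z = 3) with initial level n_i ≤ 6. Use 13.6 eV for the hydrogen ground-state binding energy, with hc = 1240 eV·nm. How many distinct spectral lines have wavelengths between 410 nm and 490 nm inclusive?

1

Enumerate all n_i → n_f pairs with 1 ≤ n_f < n_i ≤ 6 and compute λ = 1240 / [13.6·9·(1/n_f² − 1/n_i²)].
Lines falling in [410, 490] nm: 5→4 (450.3 nm).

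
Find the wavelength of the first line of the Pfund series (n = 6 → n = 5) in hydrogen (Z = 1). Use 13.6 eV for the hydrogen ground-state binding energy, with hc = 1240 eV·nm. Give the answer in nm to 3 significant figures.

7460 nm

The Pfund series terminates on n_f = 5; the first line has n_i = 5+1 = 6.
ΔE = 13.60 × (1/5² − 1/6²) = 0.1662 eV.
λ = 1240 / 0.1662 = 7460 nm.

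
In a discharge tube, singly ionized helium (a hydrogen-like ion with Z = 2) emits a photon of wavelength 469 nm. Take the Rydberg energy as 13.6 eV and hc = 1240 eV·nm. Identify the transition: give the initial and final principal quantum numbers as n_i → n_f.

The photon energy is ΔE = hc/λ = 1240 / 469 = 2.644 eV.
With Z = 2, ΔE = 54.40 × (1/n_f² − 1/n_i²), so 1/n_f² − 1/n_i² = 0.04860.
Trying n_f = 3 gives 1/n_i² = 0.06251, i.e. n_i ≈ 4; this pair matches.

n_i = 4, n_f = 3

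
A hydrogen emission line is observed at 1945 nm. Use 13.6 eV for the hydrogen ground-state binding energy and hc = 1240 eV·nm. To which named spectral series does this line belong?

Brackett

ΔE = 1240/1945 = 0.6375 eV.
This matches 13.6 × (1/4² − 1/8²), so n_f = 4: the Brackett series.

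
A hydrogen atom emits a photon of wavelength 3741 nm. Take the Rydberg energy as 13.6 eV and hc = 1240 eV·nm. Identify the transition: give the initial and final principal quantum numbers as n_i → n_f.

n_i = 8, n_f = 5

The photon energy is ΔE = hc/λ = 1240 / 3741 = 0.3315 eV.
With Z = 1, ΔE = 13.60 × (1/n_f² − 1/n_i²), so 1/n_f² − 1/n_i² = 0.02437.
Trying n_f = 5 gives 1/n_i² = 0.01563, i.e. n_i ≈ 8; this pair matches.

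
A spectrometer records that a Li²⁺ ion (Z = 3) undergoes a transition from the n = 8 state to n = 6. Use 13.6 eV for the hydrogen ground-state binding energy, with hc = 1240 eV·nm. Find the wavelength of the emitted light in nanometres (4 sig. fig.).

For Z = 3 the level energies scale as Z², so the effective Rydberg energy is 13.6 × 9 = 122.4 eV.
ΔE = 122.4 × (1/6² − 1/8²) = 122.4 × 0.01215 = 1.488 eV.
λ = hc/ΔE = 1240 / 1.488 = 833.6 nm.

833.6 nm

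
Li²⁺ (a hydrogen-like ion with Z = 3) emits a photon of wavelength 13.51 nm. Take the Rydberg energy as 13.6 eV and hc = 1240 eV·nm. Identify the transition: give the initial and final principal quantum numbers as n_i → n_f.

n_i = 2, n_f = 1

The photon energy is ΔE = hc/λ = 1240 / 13.51 = 91.78 eV.
With Z = 3, ΔE = 122.4 × (1/n_f² − 1/n_i²), so 1/n_f² − 1/n_i² = 0.7499.
Trying n_f = 1 gives 1/n_i² = 0.2501, i.e. n_i ≈ 2; this pair matches.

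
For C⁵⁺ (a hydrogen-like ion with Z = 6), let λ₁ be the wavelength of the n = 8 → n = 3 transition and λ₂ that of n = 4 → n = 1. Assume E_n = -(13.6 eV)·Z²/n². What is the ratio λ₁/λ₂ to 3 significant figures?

λ ∝ 1/ΔE ∝ 1/(1/n_f² − 1/n_i²), and the Z² and hc factors cancel in the ratio.
λ₁/λ₂ = (1/1² − 1/4²)/(1/3² − 1/8²) = 0.9375/0.09549 = 9.82.

9.82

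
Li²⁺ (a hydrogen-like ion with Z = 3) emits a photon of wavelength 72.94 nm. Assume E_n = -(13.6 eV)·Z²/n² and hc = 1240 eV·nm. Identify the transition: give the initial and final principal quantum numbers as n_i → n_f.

n_i = 3, n_f = 2

The photon energy is ΔE = hc/λ = 1240 / 72.94 = 17.00 eV.
With Z = 3, ΔE = 122.4 × (1/n_f² − 1/n_i²), so 1/n_f² − 1/n_i² = 0.1389.
Trying n_f = 2 gives 1/n_i² = 0.1111, i.e. n_i ≈ 3; this pair matches.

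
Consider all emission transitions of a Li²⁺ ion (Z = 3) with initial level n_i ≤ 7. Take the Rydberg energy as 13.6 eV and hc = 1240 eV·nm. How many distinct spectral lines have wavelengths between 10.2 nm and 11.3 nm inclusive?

4

Enumerate all n_i → n_f pairs with 1 ≤ n_f < n_i ≤ 7 and compute λ = 1240 / [13.6·9·(1/n_f² − 1/n_i²)].
Lines falling in [10.2, 11.3] nm: 7→1 (10.34 nm), 6→1 (10.42 nm), 5→1 (10.55 nm), 4→1 (10.81 nm).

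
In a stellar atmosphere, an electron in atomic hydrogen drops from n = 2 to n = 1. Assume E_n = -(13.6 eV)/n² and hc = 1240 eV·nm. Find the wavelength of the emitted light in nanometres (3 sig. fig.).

ΔE = 13.60 × (1/1² − 1/2²) = 13.60 × 0.7500 = 10.20 eV.
λ = hc/ΔE = 1240 / 10.20 = 122 nm.
This line belongs to the Lyman series.

122 nm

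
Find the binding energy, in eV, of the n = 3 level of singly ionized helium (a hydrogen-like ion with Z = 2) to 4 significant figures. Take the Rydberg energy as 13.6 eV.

6.044 eV

E_n = −13.6 Z²/n² = −54.40/n² eV for Z = 2.
E_3 = −54.40/9 = −6.044 eV, so ionization (to E = 0) requires 6.044 eV.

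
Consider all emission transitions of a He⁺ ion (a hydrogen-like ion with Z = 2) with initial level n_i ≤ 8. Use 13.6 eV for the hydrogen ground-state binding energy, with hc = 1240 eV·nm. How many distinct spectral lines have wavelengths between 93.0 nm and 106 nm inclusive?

Enumerate all n_i → n_f pairs with 1 ≤ n_f < n_i ≤ 8 and compute λ = 1240 / [13.6·4·(1/n_f² − 1/n_i²)].
Lines falling in [93.0, 106] nm: 8→2 (97.25 nm), 7→2 (99.28 nm), 6→2 (102.6 nm).

3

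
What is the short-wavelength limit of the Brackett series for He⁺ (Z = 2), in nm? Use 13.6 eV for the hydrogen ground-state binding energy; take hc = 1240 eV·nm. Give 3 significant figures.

The Brackett series has lower level n_f = 4; the series limit corresponds to n_i → ∞.
ΔE_max = 13.6 × 4 / 4² = 3.400 eV.
λ_min = 1240 / 3.400 = 365 nm.

365 nm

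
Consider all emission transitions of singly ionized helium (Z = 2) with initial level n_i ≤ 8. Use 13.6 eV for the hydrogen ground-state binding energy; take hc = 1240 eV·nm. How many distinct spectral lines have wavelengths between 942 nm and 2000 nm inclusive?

4

Enumerate all n_i → n_f pairs with 1 ≤ n_f < n_i ≤ 8 and compute λ = 1240 / [13.6·4·(1/n_f² − 1/n_i²)].
Lines falling in [942, 2000] nm: 5→4 (1013 nm), 7→5 (1163 nm), 6→5 (1865 nm), 8→6 (1876 nm).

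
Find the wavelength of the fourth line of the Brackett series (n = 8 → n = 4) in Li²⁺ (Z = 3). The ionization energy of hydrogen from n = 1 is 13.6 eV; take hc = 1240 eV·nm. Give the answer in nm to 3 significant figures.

The Brackett series terminates on n_f = 4; the fourth line has n_i = 4+4 = 8.
ΔE = 122.4 × (1/4² − 1/8²) = 5.738 eV.
λ = 1240 / 5.738 = 216 nm.

216 nm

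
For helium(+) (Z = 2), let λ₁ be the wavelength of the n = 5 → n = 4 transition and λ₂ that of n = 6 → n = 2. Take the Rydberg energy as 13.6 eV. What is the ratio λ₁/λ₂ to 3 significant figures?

λ ∝ 1/ΔE ∝ 1/(1/n_f² − 1/n_i²), and the Z² and hc factors cancel in the ratio.
λ₁/λ₂ = (1/2² − 1/6²)/(1/4² − 1/5²) = 0.2222/0.02250 = 9.88.

9.88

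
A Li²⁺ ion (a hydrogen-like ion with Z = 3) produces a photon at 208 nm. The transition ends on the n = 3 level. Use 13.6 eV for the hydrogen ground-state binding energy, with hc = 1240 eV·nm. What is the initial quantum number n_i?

The photon energy is ΔE = hc/λ = 1240 / 208 = 5.962 eV.
With Z = 3, ΔE = 122.4 × (1/n_f² − 1/n_i²), so 1/n_f² − 1/n_i² = 0.04871.
With n_f = 3: 1/n_i² = 1/9 − 0.04871 = 0.06241, so n_i ≈ 4.00.

n_i = 4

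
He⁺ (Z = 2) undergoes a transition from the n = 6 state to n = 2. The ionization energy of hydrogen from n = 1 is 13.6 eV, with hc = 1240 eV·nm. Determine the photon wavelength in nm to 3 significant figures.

103 nm

For Z = 2 the level energies scale as Z², so the effective Rydberg energy is 13.6 × 4 = 54.40 eV.
ΔE = 54.40 × (1/2² − 1/6²) = 54.40 × 0.2222 = 12.09 eV.
λ = hc/ΔE = 1240 / 12.09 = 103 nm.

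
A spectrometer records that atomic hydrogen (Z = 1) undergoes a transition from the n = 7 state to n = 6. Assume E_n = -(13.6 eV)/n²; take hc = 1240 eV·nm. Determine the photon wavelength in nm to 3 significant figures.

12400 nm

ΔE = 13.60 × (1/6² − 1/7²) = 13.60 × 0.007370 = 0.1002 eV.
λ = hc/ΔE = 1240 / 0.1002 = 12400 nm.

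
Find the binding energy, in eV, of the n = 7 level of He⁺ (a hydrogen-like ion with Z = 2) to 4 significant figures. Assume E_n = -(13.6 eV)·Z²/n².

E_n = −13.6 Z²/n² = −54.40/n² eV for Z = 2.
E_7 = −54.40/49 = −1.110 eV, so ionization (to E = 0) requires 1.110 eV.

1.110 eV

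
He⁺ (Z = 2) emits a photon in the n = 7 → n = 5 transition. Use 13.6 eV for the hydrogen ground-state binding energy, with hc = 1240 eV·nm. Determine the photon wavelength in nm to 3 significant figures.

For Z = 2 the level energies scale as Z², so the effective Rydberg energy is 13.6 × 4 = 54.40 eV.
ΔE = 54.40 × (1/5² − 1/7²) = 54.40 × 0.01959 = 1.066 eV.
λ = hc/ΔE = 1240 / 1.066 = 1160 nm.

1160 nm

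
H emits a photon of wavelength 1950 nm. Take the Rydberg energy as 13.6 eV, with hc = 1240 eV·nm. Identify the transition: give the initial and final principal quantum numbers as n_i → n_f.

n_i = 8, n_f = 4

The photon energy is ΔE = hc/λ = 1240 / 1950 = 0.6359 eV.
With Z = 1, ΔE = 13.60 × (1/n_f² − 1/n_i²), so 1/n_f² − 1/n_i² = 0.04676.
Trying n_f = 4 gives 1/n_i² = 0.01574, i.e. n_i ≈ 8; this pair matches.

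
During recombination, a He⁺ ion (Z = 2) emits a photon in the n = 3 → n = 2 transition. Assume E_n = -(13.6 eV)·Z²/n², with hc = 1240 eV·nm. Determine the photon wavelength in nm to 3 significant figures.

For Z = 2 the level energies scale as Z², so the effective Rydberg energy is 13.6 × 4 = 54.40 eV.
ΔE = 54.40 × (1/2² − 1/3²) = 54.40 × 0.1389 = 7.556 eV.
λ = hc/ΔE = 1240 / 7.556 = 164 nm.

164 nm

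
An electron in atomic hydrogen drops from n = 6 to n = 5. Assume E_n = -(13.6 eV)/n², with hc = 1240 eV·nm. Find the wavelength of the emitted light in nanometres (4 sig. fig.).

7460 nm

ΔE = 13.60 × (1/5² − 1/6²) = 13.60 × 0.01222 = 0.1662 eV.
λ = hc/ΔE = 1240 / 0.1662 = 7460 nm.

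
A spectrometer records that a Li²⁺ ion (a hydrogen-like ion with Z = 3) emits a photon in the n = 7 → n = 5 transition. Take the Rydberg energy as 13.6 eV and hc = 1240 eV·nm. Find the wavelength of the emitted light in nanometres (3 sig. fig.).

517 nm

For Z = 3 the level energies scale as Z², so the effective Rydberg energy is 13.6 × 9 = 122.4 eV.
ΔE = 122.4 × (1/5² − 1/7²) = 122.4 × 0.01959 = 2.398 eV.
λ = hc/ΔE = 1240 / 2.398 = 517 nm.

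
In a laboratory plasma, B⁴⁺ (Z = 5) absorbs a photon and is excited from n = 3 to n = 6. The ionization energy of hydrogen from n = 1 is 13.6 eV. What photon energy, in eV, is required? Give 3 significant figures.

28.3 eV

The Bohr energies scale as Z², so for Z = 5: E_n = −340.0/n² eV.
E_6 = −340.0/36 = −9.444 eV and E_3 = −340.0/9 = −37.78 eV.
The photon energy is |E_6 − E_3| = 28.3 eV.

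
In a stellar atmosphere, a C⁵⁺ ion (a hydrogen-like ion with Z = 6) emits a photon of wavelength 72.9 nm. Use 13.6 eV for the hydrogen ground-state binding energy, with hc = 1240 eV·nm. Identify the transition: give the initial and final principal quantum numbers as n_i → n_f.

The photon energy is ΔE = hc/λ = 1240 / 72.9 = 17.01 eV.
With Z = 6, ΔE = 489.6 × (1/n_f² − 1/n_i²), so 1/n_f² − 1/n_i² = 0.03474.
Trying n_f = 4 gives 1/n_i² = 0.02776, i.e. n_i ≈ 6; this pair matches.

n_i = 6, n_f = 4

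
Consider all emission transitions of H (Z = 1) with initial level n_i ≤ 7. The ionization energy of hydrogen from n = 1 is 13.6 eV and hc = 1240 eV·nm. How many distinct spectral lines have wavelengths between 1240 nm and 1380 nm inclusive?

Enumerate all n_i → n_f pairs with 1 ≤ n_f < n_i ≤ 7 and compute λ = 1240 / [13.6·1·(1/n_f² − 1/n_i²)].
Lines falling in [1240, 1380] nm: 5→3 (1282 nm).

1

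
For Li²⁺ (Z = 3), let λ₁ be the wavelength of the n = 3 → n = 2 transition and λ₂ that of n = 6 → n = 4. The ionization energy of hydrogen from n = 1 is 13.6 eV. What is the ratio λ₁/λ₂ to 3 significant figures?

λ ∝ 1/ΔE ∝ 1/(1/n_f² − 1/n_i²), and the Z² and hc factors cancel in the ratio.
λ₁/λ₂ = (1/4² − 1/6²)/(1/2² − 1/3²) = 0.03472/0.1389 = 0.250.

0.250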